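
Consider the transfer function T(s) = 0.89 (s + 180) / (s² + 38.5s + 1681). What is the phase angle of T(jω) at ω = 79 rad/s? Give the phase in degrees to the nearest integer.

∠(j79 + 180) = arctan(79/180) = 23.70°
∠[(j79)² + 38.5(j79) + 1681] = ∠[-4560 + j3041.5] = 146.30°
∠T(j79) = 23.70° − 146.30° = -122.60°

-123°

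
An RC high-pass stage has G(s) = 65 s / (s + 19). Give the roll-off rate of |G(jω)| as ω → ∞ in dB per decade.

With 1 zero and 1 pole, the high-frequency asymptotic slope is 20 × (1 − 1) = 0 dB/decade.

0 dB/decade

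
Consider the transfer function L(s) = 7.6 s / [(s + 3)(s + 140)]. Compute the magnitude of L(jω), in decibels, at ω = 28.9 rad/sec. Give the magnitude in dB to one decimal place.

-25.5 dB

|j28.9| = 28.9
|j28.9 + 3| = √(28.9² + 3²) = 29.06
|j28.9 + 140| = √(28.9² + 140²) = 143
|L(j28.9)| = 7.6 × 28.9 / (29.06 × 143) = 0.052881
20 log₁₀(0.052881) = -25.53 dB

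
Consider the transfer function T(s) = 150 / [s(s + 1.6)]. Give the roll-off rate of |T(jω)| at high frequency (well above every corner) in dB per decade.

-40 dB/decade

With 0 zeros and 2 poles, the high-frequency asymptotic slope is 20 × (0 − 2) = -40 dB/decade.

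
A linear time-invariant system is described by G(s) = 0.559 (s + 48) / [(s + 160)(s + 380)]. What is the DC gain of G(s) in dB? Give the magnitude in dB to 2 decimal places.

-67.11 dB

G(0) = 0.559 × 48 / (160 × 380) = 0.00044132
20 log₁₀(0.00044132) = -67.105 dB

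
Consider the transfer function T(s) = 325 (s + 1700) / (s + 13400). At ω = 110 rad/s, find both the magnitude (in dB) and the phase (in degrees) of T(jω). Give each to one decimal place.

|j110 + 1700| = √(110² + 1700²) = 1704
|j110 + 13400| = √(110² + 13400²) = 1.34e+04
|T(j110)| = 325 × 1704 / 1.34e+04 = 41.316
20 log₁₀(41.316) = 32.32 dB
∠(j110 + 1700) = arctan(110/1700) = 3.70°
∠(j110 + 13400) = arctan(110/13400) = 0.47°
∠T(j110) = 3.70° − 0.47° = 3.23°

|T| = 32.3 dB, ∠T = 3.2 deg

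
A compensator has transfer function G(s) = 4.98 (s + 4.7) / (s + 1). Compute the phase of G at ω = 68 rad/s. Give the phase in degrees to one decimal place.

∠(j68 + 4.7) = arctan(68/4.7) = 86.05°
∠(j68 + 1) = arctan(68/1) = 89.16°
∠G(j68) = 86.05° − 89.16° = -3.11°

-3.1 deg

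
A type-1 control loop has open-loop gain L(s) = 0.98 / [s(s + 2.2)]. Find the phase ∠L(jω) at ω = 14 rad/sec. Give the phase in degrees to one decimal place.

-171.1°

∠(j14 + 2.2) = arctan(14/2.2) = 81.07°
∠(j14) = 90.00°
∠L(j14) = − (81.07° + 90.00°) = -171.07°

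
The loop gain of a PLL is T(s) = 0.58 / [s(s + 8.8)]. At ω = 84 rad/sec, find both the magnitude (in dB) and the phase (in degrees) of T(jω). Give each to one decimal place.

|T| = -81.8 dB, ∠T = -174.0°

|j84 + 8.8| = √(84² + 8.8²) = 84.46
|j84| = 84
|T(j84)| = 0.58 / (84.46 × 84) = 8.1752e-05
20 log₁₀(8.1752e-05) = -81.75 dB
∠(j84 + 8.8) = arctan(84/8.8) = 84.02°
∠(j84) = 90.00°
∠T(j84) = − (84.02° + 90.00°) = -174.02°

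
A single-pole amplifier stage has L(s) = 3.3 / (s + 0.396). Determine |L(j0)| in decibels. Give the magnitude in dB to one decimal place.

L(0) = 3.3 / 0.396 = 8.3333
20 log₁₀(8.3333) = 18.42 dB

18.4 dB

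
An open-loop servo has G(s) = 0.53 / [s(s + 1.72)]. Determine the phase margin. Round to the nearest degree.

80°

Gain crossover: |G(jω)| = 1 at ω ≈ 0.303 rad/s.
∠G(j0.303) = −90° − arctan(0.303/1.72) ≈ -100.01°
PM = 180° + (-100.01°) = 79.99°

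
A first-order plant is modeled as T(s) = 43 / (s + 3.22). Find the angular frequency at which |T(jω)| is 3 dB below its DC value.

3.22 rad/s

For a single-pole low-pass, the −3 dB point is at the pole: ω = 3.22 rad/s.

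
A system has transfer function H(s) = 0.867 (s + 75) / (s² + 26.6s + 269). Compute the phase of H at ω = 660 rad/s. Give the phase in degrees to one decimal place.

-94.2°

∠(j660 + 75) = arctan(660/75) = 83.52°
∠[(j660)² + 26.6(j660) + 269] = ∠[-4.3533e+05 + j17556] = 177.69°
∠H(j660) = 83.52° − 177.69° = -94.17°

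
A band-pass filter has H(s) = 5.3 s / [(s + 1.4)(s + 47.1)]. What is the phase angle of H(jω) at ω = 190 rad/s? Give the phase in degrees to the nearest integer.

-76°

∠(j190) = 90.00°
∠(j190 + 1.4) = arctan(190/1.4) = 89.58°
∠(j190 + 47.1) = arctan(190/47.1) = 76.08°
∠H(j190) = 90.00° − (89.58° + 76.08°) = -75.66°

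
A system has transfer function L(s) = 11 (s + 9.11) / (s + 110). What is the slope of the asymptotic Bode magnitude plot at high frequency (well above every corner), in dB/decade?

0 dB/decade

With 1 zero and 1 pole, the high-frequency asymptotic slope is 20 × (1 − 1) = 0 dB/decade.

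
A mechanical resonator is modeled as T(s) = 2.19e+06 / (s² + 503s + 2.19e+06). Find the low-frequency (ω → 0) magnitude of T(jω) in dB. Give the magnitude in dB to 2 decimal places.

T(0) = 2.19e+06 / 2.19e+06 = 1
20 log₁₀(1) = 0.000 dB

0.00 dB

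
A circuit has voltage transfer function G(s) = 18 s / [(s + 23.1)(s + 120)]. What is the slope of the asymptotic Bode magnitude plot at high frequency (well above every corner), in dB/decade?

-20 dB/decade

With 1 zero and 2 poles, the high-frequency asymptotic slope is 20 × (1 − 2) = -20 dB/decade.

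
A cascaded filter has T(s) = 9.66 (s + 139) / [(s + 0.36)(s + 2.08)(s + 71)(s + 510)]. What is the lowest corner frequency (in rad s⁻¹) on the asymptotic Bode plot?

0.36 rad s⁻¹

Break frequencies occur at each pole and zero magnitude: 0.36 rad s⁻¹, 2.08 rad s⁻¹, 71 rad s⁻¹, 139 rad s⁻¹, 510 rad s⁻¹.
The lowest is 0.36 rad s⁻¹.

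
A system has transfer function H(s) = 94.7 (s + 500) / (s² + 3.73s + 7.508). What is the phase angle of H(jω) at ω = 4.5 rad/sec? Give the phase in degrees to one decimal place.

-126.7°

∠(j4.5 + 500) = arctan(4.5/500) = 0.52°
∠[(j4.5)² + 3.73(j4.5) + 7.508] = ∠[-12.742 + j16.785] = 127.20°
∠H(j4.5) = 0.52° − 127.20° = -126.69°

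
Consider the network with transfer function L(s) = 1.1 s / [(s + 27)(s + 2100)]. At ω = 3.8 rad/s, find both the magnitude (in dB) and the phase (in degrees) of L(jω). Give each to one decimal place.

|L| = -82.7 dB, ∠L = 81.9°

|j3.8| = 3.8
|j3.8 + 27| = √(3.8² + 27²) = 27.27
|j3.8 + 2100| = √(3.8² + 2100²) = 2100
|L(j3.8)| = 1.1 × 3.8 / (27.27 × 2100) = 7.3002e-05
20 log₁₀(7.3002e-05) = -82.73 dB
∠(j3.8) = 90.00°
∠(j3.8 + 27) = arctan(3.8/27) = 8.01°
∠(j3.8 + 2100) = arctan(3.8/2100) = 0.10°
∠L(j3.8) = 90.00° − (8.01° + 0.10°) = 81.89°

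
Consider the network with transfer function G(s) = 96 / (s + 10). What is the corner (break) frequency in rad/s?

10 rad/s

The single real pole at s = −10 gives a corner at ω = 10 rad/s.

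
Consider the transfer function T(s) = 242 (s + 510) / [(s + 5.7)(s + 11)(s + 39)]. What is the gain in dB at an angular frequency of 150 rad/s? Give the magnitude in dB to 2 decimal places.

-28.69 dB

|j150 + 510| = √(150² + 510²) = 531.6
|j150 + 5.7| = √(150² + 5.7²) = 150.1
|j150 + 11| = √(150² + 11²) = 150.4
|j150 + 39| = √(150² + 39²) = 155
|T(j150)| = 242 × 531.6 / (150.1 × 150.4 × 155) = 0.036766
20 log₁₀(0.036766) = -28.691 dB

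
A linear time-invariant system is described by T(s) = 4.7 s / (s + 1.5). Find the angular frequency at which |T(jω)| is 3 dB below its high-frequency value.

1.5 rad/s

For a single-pole high-pass, the −3 dB point is at the pole: ω = 1.5 rad/s.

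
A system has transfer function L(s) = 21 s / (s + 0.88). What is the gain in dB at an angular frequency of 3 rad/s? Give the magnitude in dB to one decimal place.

26.1 dB

|j3| = 3
|j3 + 0.88| = √(3² + 0.88²) = 3.126
|L(j3)| = 21 × 3 / 3.126 = 20.151
20 log₁₀(20.151) = 26.09 dB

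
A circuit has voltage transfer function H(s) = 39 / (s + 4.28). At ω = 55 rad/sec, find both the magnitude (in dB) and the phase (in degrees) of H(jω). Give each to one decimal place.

|j55 + 4.28| = √(55² + 4.28²) = 55.17
|H(j55)| = 39 / 55.17 = 0.70695
20 log₁₀(0.70695) = -3.01 dB
∠(j55 + 4.28) = arctan(55/4.28) = 85.55°
∠H(j55) = −85.55° = -85.55°

|H| = -3.0 dB, ∠H = -85.6 deg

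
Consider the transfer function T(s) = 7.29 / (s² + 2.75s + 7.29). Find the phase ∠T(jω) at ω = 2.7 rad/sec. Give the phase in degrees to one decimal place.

∠[(j2.7)² + 2.75(j2.7) + 7.29] = ∠[-8.8818e-16 + j7.425] = 90.00°
∠T(j2.7) = −90.00° = -90.00°

-90.0°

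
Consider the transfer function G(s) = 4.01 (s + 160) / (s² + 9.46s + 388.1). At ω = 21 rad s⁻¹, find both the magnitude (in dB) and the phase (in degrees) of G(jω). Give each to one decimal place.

|j21 + 160| = √(21² + 160²) = 161.4
|(j21)² + 9.46(j21) + 388.1| = |-52.9 + j198.66| = 205.6
|G(j21)| = 4.01 × 161.4 / 205.6 = 3.1477
20 log₁₀(3.1477) = 9.96 dB
∠(j21 + 160) = arctan(21/160) = 7.48°
∠[(j21)² + 9.46(j21) + 388.1] = ∠[-52.9 + j198.66] = 104.91°
∠G(j21) = 7.48° − 104.91° = -97.43°

|G| = 10.0 dB, ∠G = -97.4°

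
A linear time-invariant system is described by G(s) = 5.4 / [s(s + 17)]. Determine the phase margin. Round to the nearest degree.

Gain crossover: |G(jω)| = 1 at ω ≈ 0.318 rad/s.
∠G(j0.318) = −90° − arctan(0.318/17) ≈ -91.07°
PM = 180° + (-91.07°) = 88.93°

89°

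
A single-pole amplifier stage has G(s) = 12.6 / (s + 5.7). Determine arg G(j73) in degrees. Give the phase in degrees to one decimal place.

-85.5°

∠(j73 + 5.7) = arctan(73/5.7) = 85.54°
∠G(j73) = −85.54° = -85.54°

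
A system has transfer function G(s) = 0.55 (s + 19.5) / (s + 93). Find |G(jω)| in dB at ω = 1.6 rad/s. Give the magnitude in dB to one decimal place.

|j1.6 + 19.5| = √(1.6² + 19.5²) = 19.57
|j1.6 + 93| = √(1.6² + 93²) = 93.01
|G(j1.6)| = 0.55 × 19.57 / 93.01 = 0.11569
20 log₁₀(0.11569) = -18.73 dB

-18.7 dB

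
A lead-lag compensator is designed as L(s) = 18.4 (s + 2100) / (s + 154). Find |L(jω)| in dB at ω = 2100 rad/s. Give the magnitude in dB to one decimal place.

|j2100 + 2100| = √(2100² + 2100²) = 2970
|j2100 + 154| = √(2100² + 154²) = 2106
|L(j2100)| = 18.4 × 2970 / 2106 = 25.952
20 log₁₀(25.952) = 28.28 dB

28.3 dB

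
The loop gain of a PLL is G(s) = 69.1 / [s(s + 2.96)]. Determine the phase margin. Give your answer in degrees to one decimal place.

20.2°

Gain crossover: |G(jω)| = 1 at ω ≈ 8.05 rad/s.
∠G(j8.05) = −90° − arctan(8.05/2.96) ≈ -159.82°
PM = 180° + (-159.82°) = 20.18°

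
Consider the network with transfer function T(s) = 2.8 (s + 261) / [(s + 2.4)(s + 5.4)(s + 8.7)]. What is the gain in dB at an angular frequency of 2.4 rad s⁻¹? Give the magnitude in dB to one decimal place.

|j2.4 + 261| = √(2.4² + 261²) = 261
|j2.4 + 2.4| = √(2.4² + 2.4²) = 3.394
|j2.4 + 5.4| = √(2.4² + 5.4²) = 5.909
|j2.4 + 8.7| = √(2.4² + 8.7²) = 9.025
|T(j2.4)| = 2.8 × 261 / (3.394 × 5.909 × 9.025) = 4.0375
20 log₁₀(4.0375) = 12.12 dB

12.1 dB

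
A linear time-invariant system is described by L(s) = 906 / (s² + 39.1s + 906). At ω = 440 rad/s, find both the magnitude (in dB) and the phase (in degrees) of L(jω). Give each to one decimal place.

|L| = -46.6 dB, ∠L = -174.9°

|(j440)² + 39.1(j440) + 906| = |-1.9269e+05 + j17204| = 1.935e+05
|L(j440)| = 906 / 1.935e+05 = 0.0046831
20 log₁₀(0.0046831) = -46.59 dB
∠[(j440)² + 39.1(j440) + 906] = ∠[-1.9269e+05 + j17204] = 174.90°
∠L(j440) = −174.90° = -174.90°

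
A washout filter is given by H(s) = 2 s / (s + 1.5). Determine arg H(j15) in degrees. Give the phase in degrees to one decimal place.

5.7°

∠(j15) = 90.00°
∠(j15 + 1.5) = arctan(15/1.5) = 84.29°
∠H(j15) = 90.00° − 84.29° = 5.71°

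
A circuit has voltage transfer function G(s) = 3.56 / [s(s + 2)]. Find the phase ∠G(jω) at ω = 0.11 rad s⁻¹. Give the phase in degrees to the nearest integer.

∠(j0.11 + 2) = arctan(0.11/2) = 3.15°
∠(j0.11) = 90.00°
∠G(j0.11) = − (3.15° + 90.00°) = -93.15°

-93 deg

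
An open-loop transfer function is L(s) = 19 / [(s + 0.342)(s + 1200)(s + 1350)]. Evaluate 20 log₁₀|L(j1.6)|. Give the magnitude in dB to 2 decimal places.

|j1.6 + 0.342| = √(1.6² + 0.342²) = 1.636
|j1.6 + 1200| = √(1.6² + 1200²) = 1200
|j1.6 + 1350| = √(1.6² + 1350²) = 1350
|L(j1.6)| = 19 / (1.636 × 1200 × 1350) = 7.1683e-06
20 log₁₀(7.1683e-06) = -102.892 dB

-102.89 dB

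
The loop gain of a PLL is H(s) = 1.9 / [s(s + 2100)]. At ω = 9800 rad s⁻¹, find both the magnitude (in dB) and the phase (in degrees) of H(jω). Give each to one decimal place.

|j9800 + 2100| = √(9800² + 2100²) = 1.002e+04
|j9800| = 9800
|H(j9800)| = 1.9 / (1.002e+04 × 9800) = 1.9344e-08
20 log₁₀(1.9344e-08) = -154.27 dB
∠(j9800 + 2100) = arctan(9800/2100) = 77.91°
∠(j9800) = 90.00°
∠H(j9800) = − (77.91° + 90.00°) = -167.91°

|H| = -154.3 dB, ∠H = -167.9°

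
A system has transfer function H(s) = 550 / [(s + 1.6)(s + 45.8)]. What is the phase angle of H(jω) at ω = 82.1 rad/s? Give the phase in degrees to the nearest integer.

-150°

∠(j82.1 + 1.6) = arctan(82.1/1.6) = 88.88°
∠(j82.1 + 45.8) = arctan(82.1/45.8) = 60.84°
∠H(j82.1) = − (88.88° + 60.84°) = -149.73°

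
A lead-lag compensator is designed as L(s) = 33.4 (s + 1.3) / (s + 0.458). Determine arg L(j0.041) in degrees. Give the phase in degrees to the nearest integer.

∠(j0.041 + 1.3) = arctan(0.041/1.3) = 1.81°
∠(j0.041 + 0.458) = arctan(0.041/0.458) = 5.12°
∠L(j0.041) = 1.81° − 5.12° = -3.31°

-3°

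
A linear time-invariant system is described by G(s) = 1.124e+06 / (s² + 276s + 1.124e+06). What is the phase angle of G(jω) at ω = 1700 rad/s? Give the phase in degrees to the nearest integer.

-165°

∠[(j1700)² + 276(j1700) + 1.124e+06] = ∠[-1.766e+06 + j4.692e+05] = 165.12°
∠G(j1700) = −165.12° = -165.12°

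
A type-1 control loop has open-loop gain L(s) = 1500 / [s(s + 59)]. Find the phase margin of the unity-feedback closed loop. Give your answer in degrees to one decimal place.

Gain crossover: |L(jω)| = 1 at ω ≈ 23.6 rad/s.
∠L(j23.6) = −90° − arctan(23.6/59) ≈ -111.81°
PM = 180° + (-111.81°) = 68.19°

68.2°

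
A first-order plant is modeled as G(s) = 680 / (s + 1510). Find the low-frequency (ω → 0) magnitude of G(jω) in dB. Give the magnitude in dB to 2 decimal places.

-6.93 dB

G(0) = 680 / 1510 = 0.45033
20 log₁₀(0.45033) = -6.929 dB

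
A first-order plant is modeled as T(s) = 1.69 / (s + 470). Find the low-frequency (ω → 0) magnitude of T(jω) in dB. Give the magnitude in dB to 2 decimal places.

-48.88 dB

T(0) = 1.69 / 470 = 0.0035957
20 log₁₀(0.0035957) = -48.884 dB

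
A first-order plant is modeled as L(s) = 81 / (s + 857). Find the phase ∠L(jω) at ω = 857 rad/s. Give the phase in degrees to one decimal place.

∠(j857 + 857) = arctan(857/857) = 45.00°
∠L(j857) = −45.00° = -45.00°

-45.0°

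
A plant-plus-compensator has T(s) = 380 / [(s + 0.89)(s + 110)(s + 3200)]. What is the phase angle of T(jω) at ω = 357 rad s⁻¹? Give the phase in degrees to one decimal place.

-169.1°

∠(j357 + 0.89) = arctan(357/0.89) = 89.86°
∠(j357 + 110) = arctan(357/110) = 72.87°
∠(j357 + 3200) = arctan(357/3200) = 6.37°
∠T(j357) = − (89.86° + 72.87° + 6.37°) = -169.10°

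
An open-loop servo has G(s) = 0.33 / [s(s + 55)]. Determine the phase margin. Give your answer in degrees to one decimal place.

Gain crossover: |G(jω)| = 1 at ω ≈ 0.006 rad/s.
∠G(j0.006) = −90° − arctan(0.006/55) ≈ -90.01°
PM = 180° + (-90.01°) = 89.99°

90.0°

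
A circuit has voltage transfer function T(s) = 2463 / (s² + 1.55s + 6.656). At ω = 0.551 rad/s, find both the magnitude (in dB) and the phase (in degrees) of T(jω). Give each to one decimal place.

|(j0.551)² + 1.55(j0.551) + 6.656| = |6.3524 + j0.85405| = 6.41
|T(j0.551)| = 2463 / 6.41 = 384.27
20 log₁₀(384.27) = 51.69 dB
∠[(j0.551)² + 1.55(j0.551) + 6.656] = ∠[6.3524 + j0.85405] = 7.66°
∠T(j0.551) = −7.66° = -7.66°

|T| = 51.7 dB, ∠T = -7.7°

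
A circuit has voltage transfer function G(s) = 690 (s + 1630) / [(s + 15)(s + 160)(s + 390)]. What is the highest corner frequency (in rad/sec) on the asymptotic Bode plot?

Break frequencies occur at each pole and zero magnitude: 15 rad/sec, 160 rad/sec, 390 rad/sec, 1630 rad/sec.
The highest is 1630 rad/sec.

1630 rad/sec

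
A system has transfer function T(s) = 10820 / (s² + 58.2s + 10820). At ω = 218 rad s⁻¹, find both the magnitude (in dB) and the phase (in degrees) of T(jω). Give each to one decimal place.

|(j218)² + 58.2(j218) + 10820| = |-36704 + j12688| = 3.884e+04
|T(j218)| = 10820 / 3.884e+04 = 0.27861
20 log₁₀(0.27861) = -11.10 dB
∠[(j218)² + 58.2(j218) + 10820] = ∠[-36704 + j12688] = 160.93°
∠T(j218) = −160.93° = -160.93°

|T| = -11.1 dB, ∠T = -160.9°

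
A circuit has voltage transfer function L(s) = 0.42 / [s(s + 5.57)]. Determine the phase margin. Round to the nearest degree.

89 deg

Gain crossover: |L(jω)| = 1 at ω ≈ 0.0754 rad/s.
∠L(j0.0754) = −90° − arctan(0.0754/5.57) ≈ -90.78°
PM = 180° + (-90.78°) = 89.22°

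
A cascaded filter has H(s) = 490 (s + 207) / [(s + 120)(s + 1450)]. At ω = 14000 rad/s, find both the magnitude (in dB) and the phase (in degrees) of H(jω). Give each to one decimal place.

|j14000 + 207| = √(14000² + 207²) = 1.4e+04
|j14000 + 120| = √(14000² + 120²) = 1.4e+04
|j14000 + 1450| = √(14000² + 1450²) = 1.407e+04
|H(j14000)| = 490 × 1.4e+04 / (1.4e+04 × 1.407e+04) = 0.034816
20 log₁₀(0.034816) = -29.16 dB
∠(j14000 + 207) = arctan(14000/207) = 89.15°
∠(j14000 + 120) = arctan(14000/120) = 89.51°
∠(j14000 + 1450) = arctan(14000/1450) = 84.09°
∠H(j14000) = 89.15° − (89.51° + 84.09°) = -84.44°

|H| = -29.2 dB, ∠H = -84.4 deg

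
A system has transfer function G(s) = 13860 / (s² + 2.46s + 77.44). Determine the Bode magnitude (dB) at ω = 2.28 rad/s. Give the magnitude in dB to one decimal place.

45.6 dB

|(j2.28)² + 2.46(j2.28) + 77.44| = |72.242 + j5.6088| = 72.46
|G(j2.28)| = 13860 / 72.46 = 191.28
20 log₁₀(191.28) = 45.63 dB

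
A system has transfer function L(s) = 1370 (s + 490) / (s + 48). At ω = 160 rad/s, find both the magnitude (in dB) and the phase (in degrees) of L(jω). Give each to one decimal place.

|j160 + 490| = √(160² + 490²) = 515.5
|j160 + 48| = √(160² + 48²) = 167
|L(j160)| = 1370 × 515.5 / 167 = 4227.5
20 log₁₀(4227.5) = 72.52 dB
∠(j160 + 490) = arctan(160/490) = 18.08°
∠(j160 + 48) = arctan(160/48) = 73.30°
∠L(j160) = 18.08° − 73.30° = -55.22°

|L| = 72.5 dB, ∠L = -55.2°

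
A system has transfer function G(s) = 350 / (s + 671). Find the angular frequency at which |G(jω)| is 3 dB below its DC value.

For a single-pole low-pass, the −3 dB point is at the pole: ω = 671 rad s⁻¹.

671 rad s⁻¹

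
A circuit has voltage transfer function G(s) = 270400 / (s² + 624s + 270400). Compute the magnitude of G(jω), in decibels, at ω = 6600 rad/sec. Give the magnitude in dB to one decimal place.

|(j6600)² + 624(j6600) + 270400| = |-4.329e+07 + j4.1184e+06| = 4.349e+07
|G(j6600)| = 270400 / 4.349e+07 = 0.0062182
20 log₁₀(0.0062182) = -44.13 dB

-44.1 dB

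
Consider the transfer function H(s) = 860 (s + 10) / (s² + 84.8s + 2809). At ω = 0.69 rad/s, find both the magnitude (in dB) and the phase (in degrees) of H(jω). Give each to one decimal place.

|j0.69 + 10| = √(0.69² + 10²) = 10.02
|(j0.69)² + 84.8(j0.69) + 2809| = |2808.5 + j58.512| = 2809
|H(j0.69)| = 860 × 10.02 / 2809 = 3.0687
20 log₁₀(3.0687) = 9.74 dB
∠(j0.69 + 10) = arctan(0.69/10) = 3.95°
∠[(j0.69)² + 84.8(j0.69) + 2809] = ∠[2808.5 + j58.512] = 1.19°
∠H(j0.69) = 3.95° − 1.19° = 2.75°

|H| = 9.7 dB, ∠H = 2.8 deg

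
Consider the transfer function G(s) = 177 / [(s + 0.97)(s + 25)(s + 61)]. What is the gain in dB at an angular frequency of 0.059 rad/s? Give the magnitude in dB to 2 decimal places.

|j0.059 + 0.97| = √(0.059² + 0.97²) = 0.9718
|j0.059 + 25| = √(0.059² + 25²) = 25
|j0.059 + 61| = √(0.059² + 61²) = 61
|G(j0.059)| = 177 / (0.9718 × 25 × 61) = 0.11943
20 log₁₀(0.11943) = -18.457 dB

-18.46 dB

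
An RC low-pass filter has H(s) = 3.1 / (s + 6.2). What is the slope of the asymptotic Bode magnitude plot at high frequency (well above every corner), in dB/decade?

-20 dB/decade

With 0 zeros and 1 pole, the high-frequency asymptotic slope is 20 × (0 − 1) = -20 dB/decade.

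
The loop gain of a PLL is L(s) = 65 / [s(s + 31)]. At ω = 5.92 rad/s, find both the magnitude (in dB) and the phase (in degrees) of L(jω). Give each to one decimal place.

|j5.92 + 31| = √(5.92² + 31²) = 31.56
|j5.92| = 5.92
|L(j5.92)| = 65 / (31.56 × 5.92) = 0.3479
20 log₁₀(0.3479) = -9.17 dB
∠(j5.92 + 31) = arctan(5.92/31) = 10.81°
∠(j5.92) = 90.00°
∠L(j5.92) = − (10.81° + 90.00°) = -100.81°

|L| = -9.2 dB, ∠L = -100.8 deg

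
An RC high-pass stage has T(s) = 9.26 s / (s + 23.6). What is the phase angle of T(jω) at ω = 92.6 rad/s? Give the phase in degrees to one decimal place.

∠(j92.6) = 90.00°
∠(j92.6 + 23.6) = arctan(92.6/23.6) = 75.70°
∠T(j92.6) = 90.00° − 75.70° = 14.30°

14.3°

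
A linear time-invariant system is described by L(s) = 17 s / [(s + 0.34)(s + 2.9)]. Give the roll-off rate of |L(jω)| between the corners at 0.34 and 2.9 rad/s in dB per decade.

0 dB/decade

In this band the factors already past their corner are: 1 differentiator zero, pole at 0.34; net slope = 0 dB/decade.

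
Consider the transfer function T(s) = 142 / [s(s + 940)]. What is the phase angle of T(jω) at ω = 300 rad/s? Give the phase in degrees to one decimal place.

-107.7°

∠(j300 + 940) = arctan(300/940) = 17.70°
∠(j300) = 90.00°
∠T(j300) = − (17.70° + 90.00°) = -107.70°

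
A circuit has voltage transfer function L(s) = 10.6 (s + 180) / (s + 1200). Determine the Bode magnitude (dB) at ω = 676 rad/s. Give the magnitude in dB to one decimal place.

|j676 + 180| = √(676² + 180²) = 699.6
|j676 + 1200| = √(676² + 1200²) = 1377
|L(j676)| = 10.6 × 699.6 / 1377 = 5.3839
20 log₁₀(5.3839) = 14.62 dB

14.6 dB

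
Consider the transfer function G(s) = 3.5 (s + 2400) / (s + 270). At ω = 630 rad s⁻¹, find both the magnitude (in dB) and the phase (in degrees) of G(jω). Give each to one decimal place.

|j630 + 2400| = √(630² + 2400²) = 2481
|j630 + 270| = √(630² + 270²) = 685.4
|G(j630)| = 3.5 × 2481 / 685.4 = 12.67
20 log₁₀(12.67) = 22.06 dB
∠(j630 + 2400) = arctan(630/2400) = 14.71°
∠(j630 + 270) = arctan(630/270) = 66.80°
∠G(j630) = 14.71° − 66.80° = -52.09°

|G| = 22.1 dB, ∠G = -52.1°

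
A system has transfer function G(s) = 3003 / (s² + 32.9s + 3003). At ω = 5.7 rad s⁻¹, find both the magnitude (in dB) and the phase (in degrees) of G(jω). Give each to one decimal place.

|G| = 0.1 dB, ∠G = -3.6°

|(j5.7)² + 32.9(j5.7) + 3003| = |2970.5 + j187.53| = 2976
|G(j5.7)| = 3003 / 2976 = 1.0089
20 log₁₀(1.0089) = 0.08 dB
∠[(j5.7)² + 32.9(j5.7) + 3003] = ∠[2970.5 + j187.53] = 3.61°
∠G(j5.7) = −3.61° = -3.61°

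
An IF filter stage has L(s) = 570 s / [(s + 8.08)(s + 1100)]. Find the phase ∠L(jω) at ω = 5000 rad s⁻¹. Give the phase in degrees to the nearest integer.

∠(j5000) = 90.00°
∠(j5000 + 8.08) = arctan(5000/8.08) = 89.91°
∠(j5000 + 1100) = arctan(5000/1100) = 77.59°
∠L(j5000) = 90.00° − (89.91° + 77.59°) = -77.50°

-77 deg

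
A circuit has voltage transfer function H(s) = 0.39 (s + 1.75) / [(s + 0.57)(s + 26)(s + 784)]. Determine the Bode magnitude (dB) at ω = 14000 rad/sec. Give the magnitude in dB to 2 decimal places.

-174.04 dB

|j14000 + 1.75| = √(14000² + 1.75²) = 1.4e+04
|j14000 + 0.57| = √(14000² + 0.57²) = 1.4e+04
|j14000 + 26| = √(14000² + 26²) = 1.4e+04
|j14000 + 784| = √(14000² + 784²) = 1.402e+04
|H(j14000)| = 0.39 × 1.4e+04 / (1.4e+04 × 1.4e+04 × 1.402e+04) = 1.9867e-09
20 log₁₀(1.9867e-09) = -174.037 dB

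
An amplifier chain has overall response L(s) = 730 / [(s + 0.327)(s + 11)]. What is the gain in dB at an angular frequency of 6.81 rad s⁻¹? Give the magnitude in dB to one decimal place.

18.4 dB

|j6.81 + 0.327| = √(6.81² + 0.327²) = 6.818
|j6.81 + 11| = √(6.81² + 11²) = 12.94
|L(j6.81)| = 730 / (6.818 × 12.94) = 8.2762
20 log₁₀(8.2762) = 18.36 dB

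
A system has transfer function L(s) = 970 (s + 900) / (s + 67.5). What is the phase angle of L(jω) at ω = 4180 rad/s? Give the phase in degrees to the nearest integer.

∠(j4180 + 900) = arctan(4180/900) = 77.85°
∠(j4180 + 67.5) = arctan(4180/67.5) = 89.07°
∠L(j4180) = 77.85° − 89.07° = -11.23°

-11 deg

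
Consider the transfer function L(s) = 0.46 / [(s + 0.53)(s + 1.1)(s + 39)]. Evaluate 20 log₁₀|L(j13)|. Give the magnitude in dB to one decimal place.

|j13 + 0.53| = √(13² + 0.53²) = 13.01
|j13 + 1.1| = √(13² + 1.1²) = 13.05
|j13 + 39| = √(13² + 39²) = 41.11
|L(j13)| = 0.46 / (13.01 × 13.05 × 41.11) = 6.592e-05
20 log₁₀(6.592e-05) = -83.62 dB

-83.6 dB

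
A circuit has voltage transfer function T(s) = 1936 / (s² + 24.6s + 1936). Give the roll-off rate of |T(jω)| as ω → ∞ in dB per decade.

-40 dB/decade

With 0 zeros and 2 poles, the high-frequency asymptotic slope is 20 × (0 − 2) = -40 dB/decade.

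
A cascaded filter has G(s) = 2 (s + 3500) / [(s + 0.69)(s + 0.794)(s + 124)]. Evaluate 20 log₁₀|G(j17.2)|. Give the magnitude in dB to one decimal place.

-14.5 dB

|j17.2 + 3500| = √(17.2² + 3500²) = 3500
|j17.2 + 0.69| = √(17.2² + 0.69²) = 17.21
|j17.2 + 0.794| = √(17.2² + 0.794²) = 17.22
|j17.2 + 124| = √(17.2² + 124²) = 125.2
|G(j17.2)| = 2 × 3500 / (17.21 × 17.22 × 125.2) = 0.18866
20 log₁₀(0.18866) = -14.49 dB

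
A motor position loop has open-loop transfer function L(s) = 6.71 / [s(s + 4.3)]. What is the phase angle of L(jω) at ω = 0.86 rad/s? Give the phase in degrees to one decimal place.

-101.3°

∠(j0.86 + 4.3) = arctan(0.86/4.3) = 11.31°
∠(j0.86) = 90.00°
∠L(j0.86) = − (11.31° + 90.00°) = -101.31°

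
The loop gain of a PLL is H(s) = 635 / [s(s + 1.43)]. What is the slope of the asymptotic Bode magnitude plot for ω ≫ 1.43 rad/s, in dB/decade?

-40 dB/decade

With 0 zeros and 2 poles, the high-frequency asymptotic slope is 20 × (0 − 2) = -40 dB/decade.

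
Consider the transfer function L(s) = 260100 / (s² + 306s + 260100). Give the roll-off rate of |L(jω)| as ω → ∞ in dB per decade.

-40 dB/decade

With 0 zeros and 2 poles, the high-frequency asymptotic slope is 20 × (0 − 2) = -40 dB/decade.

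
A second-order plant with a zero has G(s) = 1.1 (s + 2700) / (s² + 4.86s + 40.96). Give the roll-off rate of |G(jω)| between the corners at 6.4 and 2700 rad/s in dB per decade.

-40 dB/decade

In this band the factors already past their corner are: complex pole pair at ωₙ ≈ 6.4; net slope = -40 dB/decade.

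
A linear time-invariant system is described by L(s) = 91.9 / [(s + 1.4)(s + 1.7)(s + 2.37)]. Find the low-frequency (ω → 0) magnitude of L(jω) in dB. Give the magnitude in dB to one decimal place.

24.2 dB

L(0) = 91.9 / (1.4 × 1.7 × 2.37) = 16.293
20 log₁₀(16.293) = 24.24 dB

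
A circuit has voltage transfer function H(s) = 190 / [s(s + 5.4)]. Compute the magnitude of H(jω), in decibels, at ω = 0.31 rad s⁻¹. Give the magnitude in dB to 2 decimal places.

|j0.31 + 5.4| = √(0.31² + 5.4²) = 5.409
|j0.31| = 0.31
|H(j0.31)| = 190 / (5.409 × 0.31) = 113.31
20 log₁₀(113.31) = 41.086 dB

41.09 dB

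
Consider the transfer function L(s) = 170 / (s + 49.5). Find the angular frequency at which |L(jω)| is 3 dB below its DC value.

49.5 rad/s

For a single-pole low-pass, the −3 dB point is at the pole: ω = 49.5 rad/s.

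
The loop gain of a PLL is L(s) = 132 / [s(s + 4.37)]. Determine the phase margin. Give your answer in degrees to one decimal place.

21.5 deg

Gain crossover: |L(jω)| = 1 at ω ≈ 11.1 rad s⁻¹.
∠L(j11.1) = −90° − arctan(11.1/4.37) ≈ -158.48°
PM = 180° + (-158.48°) = 21.52°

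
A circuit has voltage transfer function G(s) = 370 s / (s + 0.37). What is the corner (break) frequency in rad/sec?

The single real pole at s = −0.37 gives a corner at ω = 0.37 rad/sec.

0.37 rad/sec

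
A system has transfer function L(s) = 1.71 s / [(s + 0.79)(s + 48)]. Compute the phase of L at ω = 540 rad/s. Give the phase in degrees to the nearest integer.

-85°

∠(j540) = 90.00°
∠(j540 + 0.79) = arctan(540/0.79) = 89.92°
∠(j540 + 48) = arctan(540/48) = 84.92°
∠L(j540) = 90.00° − (89.92° + 84.92°) = -84.84°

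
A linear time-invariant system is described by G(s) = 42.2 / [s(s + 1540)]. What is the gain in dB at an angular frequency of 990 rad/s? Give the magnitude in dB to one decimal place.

-92.7 dB

|j990 + 1540| = √(990² + 1540²) = 1831
|j990| = 990
|G(j990)| = 42.2 / (1831 × 990) = 2.3283e-05
20 log₁₀(2.3283e-05) = -92.66 dB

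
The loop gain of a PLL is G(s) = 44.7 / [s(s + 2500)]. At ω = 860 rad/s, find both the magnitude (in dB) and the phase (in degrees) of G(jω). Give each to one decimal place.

|j860 + 2500| = √(860² + 2500²) = 2644
|j860| = 860
|G(j860)| = 44.7 / (2644 × 860) = 1.966e-05
20 log₁₀(1.966e-05) = -94.13 dB
∠(j860 + 2500) = arctan(860/2500) = 18.98°
∠(j860) = 90.00°
∠G(j860) = − (18.98° + 90.00°) = -108.98°

|G| = -94.1 dB, ∠G = -109.0 deg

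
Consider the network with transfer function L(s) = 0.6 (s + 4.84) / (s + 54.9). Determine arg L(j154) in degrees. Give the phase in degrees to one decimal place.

∠(j154 + 4.84) = arctan(154/4.84) = 88.20°
∠(j154 + 54.9) = arctan(154/54.9) = 70.38°
∠L(j154) = 88.20° − 70.38° = 17.82°

17.8°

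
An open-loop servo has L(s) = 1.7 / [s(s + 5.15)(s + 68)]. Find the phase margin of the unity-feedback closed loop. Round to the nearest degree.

Gain crossover: |L(jω)| = 1 at ω ≈ 0.00485 rad/s.
∠L(j0.00485) = −90° − arctan(0.00485/5.15) − arctan(0.00485/68) ≈ -90.06°
PM = 180° + (-90.06°) = 89.94°

90 deg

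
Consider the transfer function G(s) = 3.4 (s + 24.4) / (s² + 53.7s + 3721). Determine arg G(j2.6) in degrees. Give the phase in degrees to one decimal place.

∠(j2.6 + 24.4) = arctan(2.6/24.4) = 6.08°
∠[(j2.6)² + 53.7(j2.6) + 3721] = ∠[3714.2 + j139.62] = 2.15°
∠G(j2.6) = 6.08° − 2.15° = 3.93°

3.9°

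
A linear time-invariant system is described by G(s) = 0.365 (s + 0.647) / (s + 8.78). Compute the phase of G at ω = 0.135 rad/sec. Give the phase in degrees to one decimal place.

∠(j0.135 + 0.647) = arctan(0.135/0.647) = 11.79°
∠(j0.135 + 8.78) = arctan(0.135/8.78) = 0.88°
∠G(j0.135) = 11.79° − 0.88° = 10.91°

10.9°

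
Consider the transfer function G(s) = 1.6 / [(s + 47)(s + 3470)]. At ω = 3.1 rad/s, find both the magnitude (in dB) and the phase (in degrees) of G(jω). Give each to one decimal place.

|j3.1 + 47| = √(3.1² + 47²) = 47.1
|j3.1 + 3470| = √(3.1² + 3470²) = 3470
|G(j3.1)| = 1.6 / (47.1 × 3470) = 9.7893e-06
20 log₁₀(9.7893e-06) = -100.19 dB
∠(j3.1 + 47) = arctan(3.1/47) = 3.77°
∠(j3.1 + 3470) = arctan(3.1/3470) = 0.05°
∠G(j3.1) = − (3.77° + 0.05°) = -3.82°

|G| = -100.2 dB, ∠G = -3.8 deg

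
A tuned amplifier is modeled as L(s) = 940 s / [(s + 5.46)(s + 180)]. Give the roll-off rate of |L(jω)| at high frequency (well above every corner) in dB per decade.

With 1 zero and 2 poles, the high-frequency asymptotic slope is 20 × (1 − 2) = -20 dB/decade.

-20 dB/decade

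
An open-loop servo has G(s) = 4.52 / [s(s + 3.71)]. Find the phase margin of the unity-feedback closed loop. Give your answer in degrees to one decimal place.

Gain crossover: |G(jω)| = 1 at ω ≈ 1.16 rad s⁻¹.
∠G(j1.16) = −90° − arctan(1.16/3.71) ≈ -107.40°
PM = 180° + (-107.40°) = 72.60°

72.6°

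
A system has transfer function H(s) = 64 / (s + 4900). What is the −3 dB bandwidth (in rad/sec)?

4900 rad/sec

For a single-pole low-pass, the −3 dB point is at the pole: ω = 4900 rad/sec.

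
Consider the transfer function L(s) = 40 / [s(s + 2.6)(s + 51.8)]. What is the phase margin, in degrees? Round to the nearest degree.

83 deg

Gain crossover: |L(jω)| = 1 at ω ≈ 0.295 rad/s.
∠L(j0.295) = −90° − arctan(0.295/2.6) − arctan(0.295/51.8) ≈ -96.80°
PM = 180° + (-96.80°) = 83.20°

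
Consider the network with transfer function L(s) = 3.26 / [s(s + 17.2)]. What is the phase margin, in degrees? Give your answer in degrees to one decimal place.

Gain crossover: |L(jω)| = 1 at ω ≈ 0.19 rad/sec.
∠L(j0.19) = −90° − arctan(0.19/17.2) ≈ -90.63°
PM = 180° + (-90.63°) = 89.37°

89.4 deg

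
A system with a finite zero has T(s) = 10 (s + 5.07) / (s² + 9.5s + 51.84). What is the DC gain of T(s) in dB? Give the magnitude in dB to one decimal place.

T(0) = 10 × 5.07 / 51.84 = 0.97801
20 log₁₀(0.97801) = -0.19 dB

-0.2 dB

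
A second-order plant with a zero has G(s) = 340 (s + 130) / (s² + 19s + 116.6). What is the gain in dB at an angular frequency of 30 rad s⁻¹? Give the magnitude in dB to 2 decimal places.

33.41 dB

|j30 + 130| = √(30² + 130²) = 133.4
|(j30)² + 19(j30) + 116.6| = |-783.4 + j570| = 968.8
|G(j30)| = 340 × 133.4 / 968.8 = 46.821
20 log₁₀(46.821) = 33.409 dB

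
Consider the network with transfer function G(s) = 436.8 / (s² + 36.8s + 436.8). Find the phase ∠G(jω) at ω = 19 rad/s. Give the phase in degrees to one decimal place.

∠[(j19)² + 36.8(j19) + 436.8] = ∠[75.8 + j699.2] = 83.81°
∠G(j19) = −83.81° = -83.81°

-83.8 deg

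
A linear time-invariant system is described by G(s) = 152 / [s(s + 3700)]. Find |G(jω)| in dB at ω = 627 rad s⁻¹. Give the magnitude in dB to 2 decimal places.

|j627 + 3700| = √(627² + 3700²) = 3753
|j627| = 627
|G(j627)| = 152 / (3753 × 627) = 6.4599e-05
20 log₁₀(6.4599e-05) = -83.795 dB

-83.80 dB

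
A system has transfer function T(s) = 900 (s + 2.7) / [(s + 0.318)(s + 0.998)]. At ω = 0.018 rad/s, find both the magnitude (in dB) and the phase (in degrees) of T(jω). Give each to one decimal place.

|j0.018 + 2.7| = √(0.018² + 2.7²) = 2.7
|j0.018 + 0.318| = √(0.018² + 0.318²) = 0.3185
|j0.018 + 0.998| = √(0.018² + 0.998²) = 0.9982
|T(j0.018)| = 900 × 2.7 / (0.3185 × 0.9982) = 7643.5
20 log₁₀(7643.5) = 77.67 dB
∠(j0.018 + 2.7) = arctan(0.018/2.7) = 0.38°
∠(j0.018 + 0.318) = arctan(0.018/0.318) = 3.24°
∠(j0.018 + 0.998) = arctan(0.018/0.998) = 1.03°
∠T(j0.018) = 0.38° − (3.24° + 1.03°) = -3.89°

|T| = 77.7 dB, ∠T = -3.9°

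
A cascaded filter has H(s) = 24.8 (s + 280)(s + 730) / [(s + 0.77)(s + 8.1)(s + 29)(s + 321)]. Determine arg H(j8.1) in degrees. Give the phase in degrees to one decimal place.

∠(j8.1 + 280) = arctan(8.1/280) = 1.66°
∠(j8.1 + 730) = arctan(8.1/730) = 0.64°
∠(j8.1 + 0.77) = arctan(8.1/0.77) = 84.57°
∠(j8.1 + 8.1) = arctan(8.1/8.1) = 45.00°
∠(j8.1 + 29) = arctan(8.1/29) = 15.61°
∠(j8.1 + 321) = arctan(8.1/321) = 1.45°
∠H(j8.1) = 1.66° + 0.64° − (84.57° + 45.00° + 15.61° + 1.45°) = -144.33°

-144.3°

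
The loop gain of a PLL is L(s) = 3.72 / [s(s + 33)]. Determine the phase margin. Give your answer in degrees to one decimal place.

89.8°

Gain crossover: |L(jω)| = 1 at ω ≈ 0.113 rad/sec.
∠L(j0.113) = −90° − arctan(0.113/33) ≈ -90.20°
PM = 180° + (-90.20°) = 89.80°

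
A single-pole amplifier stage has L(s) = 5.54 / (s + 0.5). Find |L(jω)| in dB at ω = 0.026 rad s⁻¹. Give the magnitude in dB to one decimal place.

|j0.026 + 0.5| = √(0.026² + 0.5²) = 0.5007
|L(j0.026)| = 5.54 / 0.5007 = 11.065
20 log₁₀(11.065) = 20.88 dB

20.9 dB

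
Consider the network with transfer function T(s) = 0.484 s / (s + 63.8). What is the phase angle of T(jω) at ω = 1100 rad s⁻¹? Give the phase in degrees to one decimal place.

3.3°

∠(j1100) = 90.00°
∠(j1100 + 63.8) = arctan(1100/63.8) = 86.68°
∠T(j1100) = 90.00° − 86.68° = 3.32°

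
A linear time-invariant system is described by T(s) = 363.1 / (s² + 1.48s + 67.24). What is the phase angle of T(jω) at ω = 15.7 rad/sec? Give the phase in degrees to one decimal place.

∠[(j15.7)² + 1.48(j15.7) + 67.24] = ∠[-179.25 + j23.236] = 172.61°
∠T(j15.7) = −172.61° = -172.61°

-172.6 deg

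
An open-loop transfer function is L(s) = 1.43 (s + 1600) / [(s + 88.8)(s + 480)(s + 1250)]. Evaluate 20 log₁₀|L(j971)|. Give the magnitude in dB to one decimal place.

|j971 + 1600| = √(971² + 1600²) = 1872
|j971 + 88.8| = √(971² + 88.8²) = 975.1
|j971 + 480| = √(971² + 480²) = 1083
|j971 + 1250| = √(971² + 1250²) = 1583
|L(j971)| = 1.43 × 1872 / (975.1 × 1083 × 1583) = 1.601e-06
20 log₁₀(1.601e-06) = -115.91 dB

-115.9 dB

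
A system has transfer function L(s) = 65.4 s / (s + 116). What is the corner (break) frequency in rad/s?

116 rad/s

The single real pole at s = −116 gives a corner at ω = 116 rad/s.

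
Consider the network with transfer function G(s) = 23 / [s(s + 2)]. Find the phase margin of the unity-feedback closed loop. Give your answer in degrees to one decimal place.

Gain crossover: |G(jω)| = 1 at ω ≈ 4.59 rad/s.
∠G(j4.59) = −90° − arctan(4.59/2) ≈ -156.47°
PM = 180° + (-156.47°) = 23.53°

23.5°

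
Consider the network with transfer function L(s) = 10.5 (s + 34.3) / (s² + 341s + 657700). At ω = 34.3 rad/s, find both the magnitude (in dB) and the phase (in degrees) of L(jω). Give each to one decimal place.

|L| = -62.2 dB, ∠L = 44.0°

|j34.3 + 34.3| = √(34.3² + 34.3²) = 48.51
|(j34.3)² + 341(j34.3) + 657700| = |6.5652e+05 + j11696| = 6.566e+05
|L(j34.3)| = 10.5 × 48.51 / 6.566e+05 = 0.00077567
20 log₁₀(0.00077567) = -62.21 dB
∠(j34.3 + 34.3) = arctan(34.3/34.3) = 45.00°
∠[(j34.3)² + 341(j34.3) + 657700] = ∠[6.5652e+05 + j11696] = 1.02°
∠L(j34.3) = 45.00° − 1.02° = 43.98°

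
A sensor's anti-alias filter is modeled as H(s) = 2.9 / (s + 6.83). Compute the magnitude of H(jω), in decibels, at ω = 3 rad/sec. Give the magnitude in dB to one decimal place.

-8.2 dB

|j3 + 6.83| = √(3² + 6.83²) = 7.46
|H(j3)| = 2.9 / 7.46 = 0.38875
20 log₁₀(0.38875) = -8.21 dB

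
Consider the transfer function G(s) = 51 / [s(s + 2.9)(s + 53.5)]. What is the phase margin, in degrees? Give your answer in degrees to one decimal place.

Gain crossover: |G(jω)| = 1 at ω ≈ 0.327 rad/s.
∠G(j0.327) = −90° − arctan(0.327/2.9) − arctan(0.327/53.5) ≈ -96.78°
PM = 180° + (-96.78°) = 83.22°

83.2°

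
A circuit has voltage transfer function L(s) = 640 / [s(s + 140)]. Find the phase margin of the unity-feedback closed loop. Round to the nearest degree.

88°

Gain crossover: |L(jω)| = 1 at ω ≈ 4.57 rad s⁻¹.
∠L(j4.57) = −90° − arctan(4.57/140) ≈ -91.87°
PM = 180° + (-91.87°) = 88.13°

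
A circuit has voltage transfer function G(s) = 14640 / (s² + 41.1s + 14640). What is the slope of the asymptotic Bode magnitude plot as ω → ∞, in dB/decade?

With 0 zeros and 2 poles, the high-frequency asymptotic slope is 20 × (0 − 2) = -40 dB/decade.

-40 dB/decade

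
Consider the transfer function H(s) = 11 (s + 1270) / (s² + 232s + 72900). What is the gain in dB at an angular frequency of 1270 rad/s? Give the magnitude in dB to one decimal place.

-38.0 dB

|j1270 + 1270| = √(1270² + 1270²) = 1796
|(j1270)² + 232(j1270) + 72900| = |-1.54e+06 + j2.9464e+05| = 1.568e+06
|H(j1270)| = 11 × 1796 / 1.568e+06 = 0.0126
20 log₁₀(0.0126) = -37.99 dB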